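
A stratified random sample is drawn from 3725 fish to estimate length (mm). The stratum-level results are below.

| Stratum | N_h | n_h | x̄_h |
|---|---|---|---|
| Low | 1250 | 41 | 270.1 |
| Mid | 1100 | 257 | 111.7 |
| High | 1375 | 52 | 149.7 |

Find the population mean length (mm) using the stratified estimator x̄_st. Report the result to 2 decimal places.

x̄_st ≈ 178.88

N = Σ N_h = 3725. Stratum weights W_h = N_h/N.
x̄_st = (1250·270.1 + 1100·111.7 + 1375·149.7) / 3725 = 178.8812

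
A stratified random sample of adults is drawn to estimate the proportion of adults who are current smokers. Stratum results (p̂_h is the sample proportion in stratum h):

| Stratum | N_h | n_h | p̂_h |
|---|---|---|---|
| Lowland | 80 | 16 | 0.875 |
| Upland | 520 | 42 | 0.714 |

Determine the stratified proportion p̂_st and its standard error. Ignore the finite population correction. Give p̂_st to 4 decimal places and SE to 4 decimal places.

p̂_st ≈ 0.7355, SE ≈ 0.0622

N = 600; stratum weights W_h = N_h/N.
p̂_st = Σ W_h p̂_h = (80·0.875 + 520·0.714)/600 = 0.73547
V̂(p̂_st) = Σ W_h² p̂_h(1−p̂_h)/(n_h−1):
  stratum Lowland: (80/600)²·0.875·0.125/15 = 0.00012963
  stratum Upland: (520/600)²·0.714·0.286/41 = 0.00374097
V̂(p̂_st) = 0.0038706; SE = √V̂ = 0.0622142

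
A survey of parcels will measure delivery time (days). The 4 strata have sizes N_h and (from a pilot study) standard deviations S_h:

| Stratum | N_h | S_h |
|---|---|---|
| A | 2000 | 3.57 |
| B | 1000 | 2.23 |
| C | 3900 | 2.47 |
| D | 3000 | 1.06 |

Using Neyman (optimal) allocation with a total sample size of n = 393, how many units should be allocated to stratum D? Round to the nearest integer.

56

Neyman allocation: n_h = n · N_h S_h / Σ N_i S_i, with n = 393.
  stratum A: N_h·S_h = 2000·3.57 = 7140.00
  stratum B: N_h·S_h = 1000·2.23 = 2230.00
  stratum C: N_h·S_h = 3900·2.47 = 9633.00
  stratum D: N_h·S_h = 3000·1.06 = 3180.00
Σ N_h S_h = 22183.00
n for stratum D = 393·3180.00/22183.00 = 56.338 → 56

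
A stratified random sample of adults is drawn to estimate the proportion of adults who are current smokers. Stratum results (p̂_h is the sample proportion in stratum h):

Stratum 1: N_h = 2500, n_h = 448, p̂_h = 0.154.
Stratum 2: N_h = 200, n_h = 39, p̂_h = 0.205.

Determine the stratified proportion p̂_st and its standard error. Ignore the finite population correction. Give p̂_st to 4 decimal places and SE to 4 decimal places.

p̂_st ≈ 0.1578, SE ≈ 0.0165

N = 2700; stratum weights W_h = N_h/N.
p̂_st = Σ W_h p̂_h = (2500·0.154 + 200·0.205)/2700 = 0.15778
V̂(p̂_st) = Σ W_h² p̂_h(1−p̂_h)/(n_h−1):
  stratum 1: (2500/2700)²·0.154·0.846/447 = 0.000249883
  stratum 2: (200/2700)²·0.205·0.795/38 = 2.35326e-05
V̂(p̂_st) = 0.000273415; SE = √V̂ = 0.0165353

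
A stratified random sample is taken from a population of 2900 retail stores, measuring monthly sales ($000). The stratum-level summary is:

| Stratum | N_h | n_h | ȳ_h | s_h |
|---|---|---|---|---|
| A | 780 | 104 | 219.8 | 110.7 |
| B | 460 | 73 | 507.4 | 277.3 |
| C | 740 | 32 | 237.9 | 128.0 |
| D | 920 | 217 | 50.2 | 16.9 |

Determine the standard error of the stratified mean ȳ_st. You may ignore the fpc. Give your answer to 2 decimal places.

V̂(ȳ_st) = Σ W_h² s_h²/n_h, with W_h = N_h/N and N = 2900:
  stratum A: (780/2900)²·110.7²/104 = 8.52423
  stratum B: (460/2900)²·277.3²/73 = 26.5031
  stratum C: (740/2900)²·128.0²/32 = 33.3378
  stratum D: (920/2900)²·16.9²/217 = 0.132463
V̂(ȳ_st) = 68.4976
SE(ȳ_st) = √68.4976 = 8.27633

SE(ȳ_st) ≈ 8.28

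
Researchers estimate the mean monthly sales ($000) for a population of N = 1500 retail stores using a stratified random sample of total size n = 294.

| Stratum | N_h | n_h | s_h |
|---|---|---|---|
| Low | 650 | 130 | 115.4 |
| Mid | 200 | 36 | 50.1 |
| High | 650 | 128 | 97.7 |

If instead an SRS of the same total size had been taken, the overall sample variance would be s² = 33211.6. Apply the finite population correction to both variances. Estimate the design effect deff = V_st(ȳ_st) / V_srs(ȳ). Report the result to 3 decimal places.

V̂(ȳ_st) = Σ W_h² (1 − n_h/N_h) s_h²/n_h, with W_h = N_h/N and N = 1500:
  stratum Low: (650/1500)²·(1 − 130/650)·115.4²/130 = 15.3887
  stratum Mid: (200/1500)²·(1 − 36/200)·50.1²/36 = 1.0164
  stratum High: (650/1500)²·(1 − 128/650)·97.7²/128 = 11.2455
V_st = 27.6507
V_srs = (1 − 294/1500)·33211.6/294 = 90.8236
deff = V_st / V_srs = 27.6507/90.8236 = 0.3044

deff ≈ 0.304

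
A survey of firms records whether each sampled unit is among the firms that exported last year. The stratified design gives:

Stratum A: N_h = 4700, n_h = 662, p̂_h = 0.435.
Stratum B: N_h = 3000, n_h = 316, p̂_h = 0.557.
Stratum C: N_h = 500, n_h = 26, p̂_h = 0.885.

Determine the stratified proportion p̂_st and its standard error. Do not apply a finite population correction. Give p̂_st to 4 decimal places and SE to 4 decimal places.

p̂_st ≈ 0.5071, SE ≈ 0.0156

N = 8200; stratum weights W_h = N_h/N.
p̂_st = Σ W_h p̂_h = (4700·0.435 + 3000·0.557 + 500·0.885)/8200 = 0.50707
V̂(p̂_st) = Σ W_h² p̂_h(1−p̂_h)/(n_h−1):
  stratum A: (4700/8200)²·0.435·0.565/661 = 0.000122153
  stratum B: (3000/8200)²·0.557·0.443/315 = 0.000104849
  stratum C: (500/8200)²·0.885·0.115/25 = 1.51361e-05
V̂(p̂_st) = 0.000242138; SE = √V̂ = 0.0155608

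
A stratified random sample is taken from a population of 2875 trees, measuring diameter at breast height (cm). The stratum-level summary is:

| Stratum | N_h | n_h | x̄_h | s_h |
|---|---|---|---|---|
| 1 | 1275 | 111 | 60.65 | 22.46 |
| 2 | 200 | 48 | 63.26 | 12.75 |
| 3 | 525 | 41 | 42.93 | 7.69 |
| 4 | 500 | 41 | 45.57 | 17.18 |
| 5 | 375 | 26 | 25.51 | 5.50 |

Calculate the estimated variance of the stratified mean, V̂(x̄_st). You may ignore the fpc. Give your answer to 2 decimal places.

V̂(x̄_st) = Σ W_h² s_h²/n_h, with W_h = N_h/N and N = 2875:
  stratum 1: (1275/2875)²·22.46²/111 = 0.893802
  stratum 2: (200/2875)²·12.75²/48 = 0.0163894
  stratum 3: (525/2875)²·7.69²/41 = 0.0480963
  stratum 4: (500/2875)²·17.18²/41 = 0.217734
  stratum 5: (375/2875)²·5.50²/26 = 0.0197942
V̂(x̄_st) = 1.19582

V̂(x̄_st) ≈ 1.20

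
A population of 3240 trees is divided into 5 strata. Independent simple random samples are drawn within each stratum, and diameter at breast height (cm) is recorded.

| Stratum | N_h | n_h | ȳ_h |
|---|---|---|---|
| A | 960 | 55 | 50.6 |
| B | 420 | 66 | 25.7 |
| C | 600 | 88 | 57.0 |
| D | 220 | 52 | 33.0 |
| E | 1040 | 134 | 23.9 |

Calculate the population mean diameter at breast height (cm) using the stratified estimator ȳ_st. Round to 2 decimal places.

ȳ_st ≈ 38.79

N = Σ N_h = 3240. Stratum weights W_h = N_h/N.
ȳ_st = (960·50.6 + 420·25.7 + 600·57.0 + 220·33.0 + 1040·23.9) / 3240 = 38.7920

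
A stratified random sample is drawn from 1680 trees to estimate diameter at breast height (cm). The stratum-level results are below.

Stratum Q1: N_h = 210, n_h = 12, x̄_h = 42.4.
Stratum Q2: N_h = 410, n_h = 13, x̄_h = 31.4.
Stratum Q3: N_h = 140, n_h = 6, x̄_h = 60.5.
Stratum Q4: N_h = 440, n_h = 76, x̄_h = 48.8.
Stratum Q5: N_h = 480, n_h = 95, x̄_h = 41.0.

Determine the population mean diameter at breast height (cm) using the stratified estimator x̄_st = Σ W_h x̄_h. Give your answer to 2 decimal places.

N = Σ N_h = 1680. Stratum weights W_h = N_h/N.
x̄_st = (210·42.4 + 410·31.4 + 140·60.5 + 440·48.8 + 480·41.0) / 1680 = 42.5000

x̄_st ≈ 42.50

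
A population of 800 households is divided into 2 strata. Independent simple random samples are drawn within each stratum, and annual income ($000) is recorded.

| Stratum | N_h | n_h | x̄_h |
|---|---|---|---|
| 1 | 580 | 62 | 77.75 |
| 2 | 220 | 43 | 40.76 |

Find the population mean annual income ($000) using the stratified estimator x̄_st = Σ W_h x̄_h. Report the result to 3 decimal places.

x̄_st ≈ 67.578

N = Σ N_h = 800. Stratum weights W_h = N_h/N.
x̄_st = (580·77.75 + 220·40.76) / 800 = 67.57775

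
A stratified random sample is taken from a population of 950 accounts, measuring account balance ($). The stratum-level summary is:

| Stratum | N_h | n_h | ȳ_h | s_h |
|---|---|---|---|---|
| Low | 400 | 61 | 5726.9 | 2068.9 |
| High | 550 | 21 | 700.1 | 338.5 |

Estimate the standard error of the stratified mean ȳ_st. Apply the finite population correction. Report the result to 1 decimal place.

SE(ȳ_st) ≈ 110.9

V̂(ȳ_st) = Σ W_h² (1 − n_h/N_h) s_h²/n_h, with W_h = N_h/N and N = 950:
  stratum Low: (400/950)²·(1 − 61/400)·2068.9²/61 = 10542.9
  stratum High: (550/950)²·(1 − 21/550)·338.5²/21 = 1759.01
V̂(ȳ_st) = 12302
SE(ȳ_st) = √12302 = 110.914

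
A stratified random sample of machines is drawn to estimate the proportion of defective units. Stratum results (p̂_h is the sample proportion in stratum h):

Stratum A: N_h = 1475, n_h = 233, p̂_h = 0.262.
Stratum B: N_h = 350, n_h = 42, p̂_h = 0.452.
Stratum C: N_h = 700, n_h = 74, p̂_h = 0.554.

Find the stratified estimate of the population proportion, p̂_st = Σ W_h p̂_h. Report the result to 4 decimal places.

p̂_st ≈ 0.3693

N = 2525; stratum weights W_h = N_h/N.
p̂_st = Σ W_h p̂_h = (1475·0.262 + 350·0.452 + 700·0.554)/2525 = 0.36929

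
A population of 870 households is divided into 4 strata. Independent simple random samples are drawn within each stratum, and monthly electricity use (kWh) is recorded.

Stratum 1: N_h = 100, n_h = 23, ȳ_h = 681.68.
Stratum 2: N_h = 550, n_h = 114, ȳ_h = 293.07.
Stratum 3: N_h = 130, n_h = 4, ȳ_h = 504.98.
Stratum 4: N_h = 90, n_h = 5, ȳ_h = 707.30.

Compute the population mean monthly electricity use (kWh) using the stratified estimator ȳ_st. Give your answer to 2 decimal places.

N = Σ N_h = 870. Stratum weights W_h = N_h/N.
ȳ_st = (100·681.68 + 550·293.07 + 130·504.98 + 90·707.30) / 870 = 412.2539

ȳ_st ≈ 412.25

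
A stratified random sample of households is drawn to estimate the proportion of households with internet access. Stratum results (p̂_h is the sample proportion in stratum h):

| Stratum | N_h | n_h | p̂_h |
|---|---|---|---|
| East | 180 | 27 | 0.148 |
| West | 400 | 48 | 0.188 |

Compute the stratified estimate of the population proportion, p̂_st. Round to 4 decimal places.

p̂_st ≈ 0.1756

N = 580; stratum weights W_h = N_h/N.
p̂_st = Σ W_h p̂_h = (180·0.148 + 400·0.188)/580 = 0.17559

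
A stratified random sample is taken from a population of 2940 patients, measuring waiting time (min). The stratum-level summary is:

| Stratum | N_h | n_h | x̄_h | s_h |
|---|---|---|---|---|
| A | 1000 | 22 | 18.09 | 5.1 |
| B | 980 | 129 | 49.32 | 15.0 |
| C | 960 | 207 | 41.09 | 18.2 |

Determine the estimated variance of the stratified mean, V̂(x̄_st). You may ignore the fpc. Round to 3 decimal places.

V̂(x̄_st) ≈ 0.501

V̂(x̄_st) = Σ W_h² s_h²/n_h, with W_h = N_h/N and N = 2940:
  stratum A: (1000/2940)²·5.1²/22 = 0.13678
  stratum B: (980/2940)²·15.0²/129 = 0.193798
  stratum C: (960/2940)²·18.2²/207 = 0.170616
V̂(x̄_st) = 0.501195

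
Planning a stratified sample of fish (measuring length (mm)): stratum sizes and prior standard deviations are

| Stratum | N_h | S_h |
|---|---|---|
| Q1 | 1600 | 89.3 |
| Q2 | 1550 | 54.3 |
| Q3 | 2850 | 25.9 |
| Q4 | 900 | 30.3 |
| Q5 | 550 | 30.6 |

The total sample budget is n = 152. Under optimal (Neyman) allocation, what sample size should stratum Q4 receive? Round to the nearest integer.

12

Neyman allocation: n_h = n · N_h S_h / Σ N_i S_i, with n = 152.
  stratum Q1: N_h·S_h = 1600·89.3 = 142880.00
  stratum Q2: N_h·S_h = 1550·54.3 = 84165.00
  stratum Q3: N_h·S_h = 2850·25.9 = 73815.00
  stratum Q4: N_h·S_h = 900·30.3 = 27270.00
  stratum Q5: N_h·S_h = 550·30.6 = 16830.00
Σ N_h S_h = 344960.00
n for stratum Q4 = 152·27270.00/344960.00 = 12.016 → 12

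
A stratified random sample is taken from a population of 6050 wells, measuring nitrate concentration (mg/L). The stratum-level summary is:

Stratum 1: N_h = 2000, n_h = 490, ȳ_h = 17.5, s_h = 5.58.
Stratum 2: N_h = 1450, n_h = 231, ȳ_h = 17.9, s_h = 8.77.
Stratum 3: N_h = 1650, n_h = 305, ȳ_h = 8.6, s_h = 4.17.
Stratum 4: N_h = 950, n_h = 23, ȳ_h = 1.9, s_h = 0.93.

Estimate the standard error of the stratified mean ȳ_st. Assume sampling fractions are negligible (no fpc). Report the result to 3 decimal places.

SE(ȳ_st) ≈ 0.177

V̂(ȳ_st) = Σ W_h² s_h²/n_h, with W_h = N_h/N and N = 6050:
  stratum 1: (2000/6050)²·5.58²/490 = 0.00694419
  stratum 2: (1450/6050)²·8.77²/231 = 0.0191255
  stratum 3: (1650/6050)²·4.17²/305 = 0.00424062
  stratum 4: (950/6050)²·0.93²/23 = 0.000927202
V̂(ȳ_st) = 0.0312375
SE(ȳ_st) = √0.0312375 = 0.176741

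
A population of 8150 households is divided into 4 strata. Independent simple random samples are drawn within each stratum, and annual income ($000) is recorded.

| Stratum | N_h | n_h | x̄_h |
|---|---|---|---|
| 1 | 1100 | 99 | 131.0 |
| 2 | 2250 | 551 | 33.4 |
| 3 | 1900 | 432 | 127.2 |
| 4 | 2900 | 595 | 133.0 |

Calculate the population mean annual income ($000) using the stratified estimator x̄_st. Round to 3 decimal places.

x̄_st ≈ 103.881

N = Σ N_h = 8150. Stratum weights W_h = N_h/N.
x̄_st = (1100·131.0 + 2250·33.4 + 1900·127.2 + 2900·133.0) / 8150 = 103.88098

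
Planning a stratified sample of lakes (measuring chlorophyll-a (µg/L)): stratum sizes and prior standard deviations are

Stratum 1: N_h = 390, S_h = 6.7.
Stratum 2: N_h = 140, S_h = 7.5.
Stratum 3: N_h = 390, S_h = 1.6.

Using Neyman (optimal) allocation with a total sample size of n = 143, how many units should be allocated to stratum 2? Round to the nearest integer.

35

Neyman allocation: n_h = n · N_h S_h / Σ N_i S_i, with n = 143.
  stratum 1: N_h·S_h = 390·6.7 = 2613.00
  stratum 2: N_h·S_h = 140·7.5 = 1050.00
  stratum 3: N_h·S_h = 390·1.6 = 624.00
Σ N_h S_h = 4287.00
n for stratum 2 = 143·1050.00/4287.00 = 35.024 → 35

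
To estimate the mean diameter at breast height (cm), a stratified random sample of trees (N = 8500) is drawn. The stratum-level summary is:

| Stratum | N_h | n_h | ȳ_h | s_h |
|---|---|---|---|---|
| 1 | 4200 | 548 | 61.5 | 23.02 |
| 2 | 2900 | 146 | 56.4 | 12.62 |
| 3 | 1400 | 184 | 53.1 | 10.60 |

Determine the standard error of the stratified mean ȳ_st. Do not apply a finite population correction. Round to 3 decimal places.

SE(ȳ_st) ≈ 0.616

V̂(ȳ_st) = Σ W_h² s_h²/n_h, with W_h = N_h/N and N = 8500:
  stratum 1: (4200/8500)²·23.02²/548 = 0.236097
  stratum 2: (2900/8500)²·12.62²/146 = 0.126977
  stratum 3: (1400/8500)²·10.60²/184 = 0.0165658
V̂(ȳ_st) = 0.37964
SE(ȳ_st) = √0.37964 = 0.616149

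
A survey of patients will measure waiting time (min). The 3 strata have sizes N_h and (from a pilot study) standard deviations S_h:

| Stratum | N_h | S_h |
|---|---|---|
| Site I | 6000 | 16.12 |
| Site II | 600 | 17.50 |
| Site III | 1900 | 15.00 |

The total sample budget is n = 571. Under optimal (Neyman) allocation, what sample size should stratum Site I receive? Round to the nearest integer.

407

Neyman allocation: n_h = n · N_h S_h / Σ N_i S_i, with n = 571.
  stratum Site I: N_h·S_h = 6000·16.12 = 96720.00
  stratum Site II: N_h·S_h = 600·17.50 = 10500.00
  stratum Site III: N_h·S_h = 1900·15.00 = 28500.00
Σ N_h S_h = 135720.00
n for stratum Site I = 571·96720.00/135720.00 = 406.920 → 407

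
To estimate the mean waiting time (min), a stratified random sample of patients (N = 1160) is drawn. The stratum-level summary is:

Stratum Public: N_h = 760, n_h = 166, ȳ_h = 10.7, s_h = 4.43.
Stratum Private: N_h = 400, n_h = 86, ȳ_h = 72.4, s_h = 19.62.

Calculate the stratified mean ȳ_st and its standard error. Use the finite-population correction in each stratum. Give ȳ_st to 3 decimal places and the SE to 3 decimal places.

ȳ_st ≈ 31.976, SE ≈ 0.676

ȳ_st = Σ W_h ȳ_h = (760·10.7 + 400·72.4)/1160 = 31.97586
V̂(ȳ_st) = Σ W_h² (1 − n_h/N_h) s_h²/n_h, with W_h = N_h/N and N = 1160:
  stratum Public: (760/1160)²·(1 − 166/760)·4.43²/166 = 0.0396628
  stratum Private: (400/1160)²·(1 − 86/400)·19.62²/86 = 0.417805
V̂(ȳ_st) = 0.457467
SE(ȳ_st) = √0.457467 = 0.676363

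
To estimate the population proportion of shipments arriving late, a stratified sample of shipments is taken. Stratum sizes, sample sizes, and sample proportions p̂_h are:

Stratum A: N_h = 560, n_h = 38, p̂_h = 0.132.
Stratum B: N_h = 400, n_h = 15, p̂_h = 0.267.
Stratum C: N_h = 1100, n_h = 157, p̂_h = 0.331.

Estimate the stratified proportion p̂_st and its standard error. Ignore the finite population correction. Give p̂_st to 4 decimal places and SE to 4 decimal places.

p̂_st ≈ 0.2645, SE ≈ 0.0341

N = 2060; stratum weights W_h = N_h/N.
p̂_st = Σ W_h p̂_h = (560·0.132 + 400·0.267 + 1100·0.331)/2060 = 0.26448
V̂(p̂_st) = Σ W_h² p̂_h(1−p̂_h)/(n_h−1):
  stratum A: (560/2060)²·0.132·0.868/37 = 0.000228841
  stratum B: (400/2060)²·0.267·0.733/14 = 0.000527075
  stratum C: (1100/2060)²·0.331·0.669/156 = 0.000404744
V̂(p̂_st) = 0.00116066; SE = √V̂ = 0.0340685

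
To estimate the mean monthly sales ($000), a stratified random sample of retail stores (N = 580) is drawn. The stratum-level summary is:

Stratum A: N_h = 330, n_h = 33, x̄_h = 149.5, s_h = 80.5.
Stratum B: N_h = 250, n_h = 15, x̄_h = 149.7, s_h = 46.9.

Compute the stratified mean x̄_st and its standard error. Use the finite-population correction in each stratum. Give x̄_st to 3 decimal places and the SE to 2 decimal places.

x̄_st ≈ 149.586, SE ≈ 9.10

x̄_st = Σ W_h x̄_h = (330·149.5 + 250·149.7)/580 = 149.58621
V̂(x̄_st) = Σ W_h² (1 − n_h/N_h) s_h²/n_h, with W_h = N_h/N and N = 580:
  stratum A: (330/580)²·(1 − 33/330)·80.5²/33 = 57.2127
  stratum B: (250/580)²·(1 − 15/250)·46.9²/15 = 25.6098
V̂(x̄_st) = 82.8225
SE(x̄_st) = √82.8225 = 9.10069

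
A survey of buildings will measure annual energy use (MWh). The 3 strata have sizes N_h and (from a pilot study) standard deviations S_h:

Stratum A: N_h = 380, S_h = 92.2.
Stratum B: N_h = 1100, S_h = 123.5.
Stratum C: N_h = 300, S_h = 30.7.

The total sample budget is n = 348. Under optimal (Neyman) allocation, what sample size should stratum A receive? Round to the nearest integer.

Neyman allocation: n_h = n · N_h S_h / Σ N_i S_i, with n = 348.
  stratum A: N_h·S_h = 380·92.2 = 35036.00
  stratum B: N_h·S_h = 1100·123.5 = 135850.00
  stratum C: N_h·S_h = 300·30.7 = 9210.00
Σ N_h S_h = 180096.00
n for stratum A = 348·35036.00/180096.00 = 67.700 → 68

68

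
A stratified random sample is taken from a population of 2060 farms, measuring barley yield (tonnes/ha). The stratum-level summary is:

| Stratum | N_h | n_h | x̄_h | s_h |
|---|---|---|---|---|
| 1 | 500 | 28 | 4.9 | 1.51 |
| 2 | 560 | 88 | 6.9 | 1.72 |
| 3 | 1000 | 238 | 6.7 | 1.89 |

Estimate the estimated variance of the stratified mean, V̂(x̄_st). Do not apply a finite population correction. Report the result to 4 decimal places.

V̂(x̄_st) ≈ 0.0108

V̂(x̄_st) = Σ W_h² s_h²/n_h, with W_h = N_h/N and N = 2060:
  stratum 1: (500/2060)²·1.51²/28 = 0.00479735
  stratum 2: (560/2060)²·1.72²/88 = 0.00248437
  stratum 3: (1000/2060)²·1.89²/238 = 0.00353681
V̂(x̄_st) = 0.0108185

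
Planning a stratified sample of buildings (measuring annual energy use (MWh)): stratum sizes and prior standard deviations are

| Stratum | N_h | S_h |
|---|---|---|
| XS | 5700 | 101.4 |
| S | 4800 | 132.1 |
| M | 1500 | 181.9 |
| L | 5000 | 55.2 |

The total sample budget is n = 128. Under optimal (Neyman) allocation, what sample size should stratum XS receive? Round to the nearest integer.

Neyman allocation: n_h = n · N_h S_h / Σ N_i S_i, with n = 128.
  stratum XS: N_h·S_h = 5700·101.4 = 577980.00
  stratum S: N_h·S_h = 4800·132.1 = 634080.00
  stratum M: N_h·S_h = 1500·181.9 = 272850.00
  stratum L: N_h·S_h = 5000·55.2 = 276000.00
Σ N_h S_h = 1760910.00
n for stratum XS = 128·577980.00/1760910.00 = 42.013 → 42

42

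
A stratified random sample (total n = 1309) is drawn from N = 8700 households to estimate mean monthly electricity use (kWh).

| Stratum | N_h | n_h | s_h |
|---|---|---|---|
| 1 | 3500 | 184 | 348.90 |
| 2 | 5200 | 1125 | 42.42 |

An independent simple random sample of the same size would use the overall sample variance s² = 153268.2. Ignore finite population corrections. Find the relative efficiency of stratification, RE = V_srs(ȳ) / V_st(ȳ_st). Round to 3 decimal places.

RE ≈ 1.088

V̂(ȳ_st) = Σ W_h² s_h²/n_h, with W_h = N_h/N and N = 8700:
  stratum 1: (3500/8700)²·348.90²/184 = 107.073
  stratum 2: (5200/8700)²·42.42²/1125 = 0.571422
V_st = 107.645
V_srs = s²/n = 153268.2/1309 = 117.088
Relative efficiency = V_srs / V_st = 117.088/107.645 = 1.0877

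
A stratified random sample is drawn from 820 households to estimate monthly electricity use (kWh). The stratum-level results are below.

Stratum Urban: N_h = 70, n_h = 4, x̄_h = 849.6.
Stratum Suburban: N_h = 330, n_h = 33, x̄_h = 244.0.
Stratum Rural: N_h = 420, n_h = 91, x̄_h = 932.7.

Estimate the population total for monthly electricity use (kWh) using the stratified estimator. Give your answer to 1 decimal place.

τ̂_st = Σ N_h x̄_h = 70·849.6 + 330·244.0 + 420·932.7 = 531726.0

τ̂_st ≈ 531726.0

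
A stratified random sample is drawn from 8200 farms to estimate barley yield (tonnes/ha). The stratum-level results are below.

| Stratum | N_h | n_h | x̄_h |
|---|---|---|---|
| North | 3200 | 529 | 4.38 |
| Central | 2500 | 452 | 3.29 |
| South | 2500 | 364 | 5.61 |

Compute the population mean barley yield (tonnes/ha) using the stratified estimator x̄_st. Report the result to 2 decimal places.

N = Σ N_h = 8200. Stratum weights W_h = N_h/N.
x̄_st = (3200·4.38 + 2500·3.29 + 2500·5.61) / 8200 = 4.4227

x̄_st ≈ 4.42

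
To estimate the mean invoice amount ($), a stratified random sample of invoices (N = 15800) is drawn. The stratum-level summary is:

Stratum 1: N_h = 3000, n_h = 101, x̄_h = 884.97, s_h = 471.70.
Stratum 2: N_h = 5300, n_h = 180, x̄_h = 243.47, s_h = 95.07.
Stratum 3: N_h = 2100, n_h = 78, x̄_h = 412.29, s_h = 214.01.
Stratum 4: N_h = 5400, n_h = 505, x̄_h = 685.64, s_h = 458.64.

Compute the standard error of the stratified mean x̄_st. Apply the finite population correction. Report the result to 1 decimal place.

SE(x̄_st) ≈ 11.7

V̂(x̄_st) = Σ W_h² (1 − n_h/N_h) s_h²/n_h, with W_h = N_h/N and N = 15800:
  stratum 1: (3000/15800)²·(1 − 101/3000)·471.70²/101 = 76.7478
  stratum 2: (5300/15800)²·(1 − 180/5300)·95.07²/180 = 5.45816
  stratum 3: (2100/15800)²·(1 − 78/2100)·214.01²/78 = 9.98757
  stratum 4: (5400/15800)²·(1 − 505/5400)·458.64²/505 = 44.1047
V̂(x̄_st) = 136.298
SE(x̄_st) = √136.298 = 11.6747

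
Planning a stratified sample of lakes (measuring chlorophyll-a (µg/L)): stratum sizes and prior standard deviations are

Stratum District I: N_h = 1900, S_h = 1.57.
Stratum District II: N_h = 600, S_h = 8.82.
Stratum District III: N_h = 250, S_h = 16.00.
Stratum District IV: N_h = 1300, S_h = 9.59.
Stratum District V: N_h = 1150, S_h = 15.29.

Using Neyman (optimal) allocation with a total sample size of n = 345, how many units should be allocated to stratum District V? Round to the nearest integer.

143

Neyman allocation: n_h = n · N_h S_h / Σ N_i S_i, with n = 345.
  stratum District I: N_h·S_h = 1900·1.57 = 2983.00
  stratum District II: N_h·S_h = 600·8.82 = 5292.00
  stratum District III: N_h·S_h = 250·16.00 = 4000.00
  stratum District IV: N_h·S_h = 1300·9.59 = 12467.00
  stratum District V: N_h·S_h = 1150·15.29 = 17583.50
Σ N_h S_h = 42325.50
n for stratum District V = 345·17583.50/42325.50 = 143.325 → 143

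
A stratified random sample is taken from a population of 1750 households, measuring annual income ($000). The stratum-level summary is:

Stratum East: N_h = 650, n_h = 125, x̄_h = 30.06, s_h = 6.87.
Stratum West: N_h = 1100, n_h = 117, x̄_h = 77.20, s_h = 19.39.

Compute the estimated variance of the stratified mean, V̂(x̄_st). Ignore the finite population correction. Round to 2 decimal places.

V̂(x̄_st) ≈ 1.32

V̂(x̄_st) = Σ W_h² s_h²/n_h, with W_h = N_h/N and N = 1750:
  stratum East: (650/1750)²·6.87²/125 = 0.05209
  stratum West: (1100/1750)²·19.39²/117 = 1.26964
V̂(x̄_st) = 1.32173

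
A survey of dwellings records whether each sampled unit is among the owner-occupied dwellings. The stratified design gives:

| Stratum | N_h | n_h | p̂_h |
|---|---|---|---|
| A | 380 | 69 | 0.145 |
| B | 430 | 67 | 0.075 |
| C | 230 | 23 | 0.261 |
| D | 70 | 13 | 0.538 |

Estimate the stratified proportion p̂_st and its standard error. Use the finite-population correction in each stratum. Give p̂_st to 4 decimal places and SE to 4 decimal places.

p̂_st ≈ 0.1667, SE ≈ 0.0267

N = 1110; stratum weights W_h = N_h/N.
p̂_st = Σ W_h p̂_h = (380·0.145 + 430·0.075 + 230·0.261 + 70·0.538)/1110 = 0.16670
V̂(p̂_st) = Σ W_h² (1 − n_h/N_h) p̂_h(1−p̂_h)/(n_h−1):
  stratum A: (380/1110)²·(1 − 69/380)·0.145·0.855/68 = 0.000174873
  stratum B: (430/1110)²·(1 − 67/430)·0.075·0.925/66 = 0.000133164
  stratum C: (230/1110)²·(1 − 23/230)·0.261·0.739/22 = 0.000338777
  stratum D: (70/1110)²·(1 − 13/70)·0.538·0.462/12 = 6.70764e-05
V̂(p̂_st) = 0.000713891; SE = √V̂ = 0.0267187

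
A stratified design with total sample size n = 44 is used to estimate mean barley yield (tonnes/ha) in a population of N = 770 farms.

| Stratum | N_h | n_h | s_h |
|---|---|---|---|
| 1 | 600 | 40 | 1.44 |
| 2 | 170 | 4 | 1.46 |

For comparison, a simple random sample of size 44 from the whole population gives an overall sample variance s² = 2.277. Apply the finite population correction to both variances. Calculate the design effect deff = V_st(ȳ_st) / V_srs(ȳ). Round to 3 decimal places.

V̂(ȳ_st) = Σ W_h² (1 − n_h/N_h) s_h²/n_h, with W_h = N_h/N and N = 770:
  stratum 1: (600/770)²·(1 − 40/600)·1.44²/40 = 0.029378
  stratum 2: (170/770)²·(1 − 4/170)·1.46²/4 = 0.0253642
V_st = 0.0547422
V_srs = (1 − 44/770)·2.277/44 = 0.0487929
deff = V_st / V_srs = 0.0547422/0.0487929 = 1.1219

deff ≈ 1.122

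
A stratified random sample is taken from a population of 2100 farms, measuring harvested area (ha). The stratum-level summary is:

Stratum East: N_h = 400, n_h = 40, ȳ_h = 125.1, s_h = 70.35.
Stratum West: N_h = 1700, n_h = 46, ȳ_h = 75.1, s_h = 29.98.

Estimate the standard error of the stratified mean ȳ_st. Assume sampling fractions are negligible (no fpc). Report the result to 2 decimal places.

SE(ȳ_st) ≈ 4.16

V̂(ȳ_st) = Σ W_h² s_h²/n_h, with W_h = N_h/N and N = 2100:
  stratum East: (400/2100)²·70.35²/40 = 4.489
  stratum West: (1700/2100)²·29.98²/46 = 12.8046
V̂(ȳ_st) = 17.2936
SE(ȳ_st) = √17.2936 = 4.15855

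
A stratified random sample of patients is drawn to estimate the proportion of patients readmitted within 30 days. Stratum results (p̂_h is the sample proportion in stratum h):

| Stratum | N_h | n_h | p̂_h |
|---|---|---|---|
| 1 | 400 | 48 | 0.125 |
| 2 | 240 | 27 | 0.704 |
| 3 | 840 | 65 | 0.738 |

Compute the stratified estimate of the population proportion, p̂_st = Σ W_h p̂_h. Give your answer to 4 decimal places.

N = 1480; stratum weights W_h = N_h/N.
p̂_st = Σ W_h p̂_h = (400·0.125 + 240·0.704 + 840·0.738)/1480 = 0.56681

p̂_st ≈ 0.5668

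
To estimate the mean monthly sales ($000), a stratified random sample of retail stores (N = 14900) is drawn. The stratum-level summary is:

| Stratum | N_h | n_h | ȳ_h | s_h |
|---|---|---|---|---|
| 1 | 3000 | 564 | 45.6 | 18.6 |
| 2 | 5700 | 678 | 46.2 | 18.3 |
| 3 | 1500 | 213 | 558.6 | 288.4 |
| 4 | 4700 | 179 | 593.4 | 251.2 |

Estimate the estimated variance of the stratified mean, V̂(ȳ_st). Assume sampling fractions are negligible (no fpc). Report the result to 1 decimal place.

V̂(ȳ_st) ≈ 39.1

V̂(ȳ_st) = Σ W_h² s_h²/n_h, with W_h = N_h/N and N = 14900:
  stratum 1: (3000/14900)²·18.6²/564 = 0.0248666
  stratum 2: (5700/14900)²·18.3²/678 = 0.0722852
  stratum 3: (1500/14900)²·288.4²/213 = 3.9575
  stratum 4: (4700/14900)²·251.2²/179 = 35.0759
V̂(ȳ_st) = 39.1306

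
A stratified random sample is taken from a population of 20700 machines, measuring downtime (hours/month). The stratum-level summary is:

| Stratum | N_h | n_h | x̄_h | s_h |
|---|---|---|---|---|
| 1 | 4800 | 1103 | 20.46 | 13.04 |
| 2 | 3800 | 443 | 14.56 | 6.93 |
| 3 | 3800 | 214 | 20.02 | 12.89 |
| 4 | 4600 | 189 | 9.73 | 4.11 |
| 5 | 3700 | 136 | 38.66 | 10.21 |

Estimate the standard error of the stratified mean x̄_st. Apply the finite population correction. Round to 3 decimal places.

SE(x̄_st) ≈ 0.249

V̂(x̄_st) = Σ W_h² (1 − n_h/N_h) s_h²/n_h, with W_h = N_h/N and N = 20700:
  stratum 1: (4800/20700)²·(1 − 1103/4800)·13.04²/1103 = 0.00638454
  stratum 2: (3800/20700)²·(1 − 443/3800)·6.93²/443 = 0.00322743
  stratum 3: (3800/20700)²·(1 − 214/3800)·12.89²/214 = 0.0246914
  stratum 4: (4600/20700)²·(1 − 189/4600)·4.11²/189 = 0.0042323
  stratum 5: (3700/20700)²·(1 − 136/3700)·10.21²/136 = 0.0235891
V̂(x̄_st) = 0.0621247
SE(x̄_st) = √0.0621247 = 0.249248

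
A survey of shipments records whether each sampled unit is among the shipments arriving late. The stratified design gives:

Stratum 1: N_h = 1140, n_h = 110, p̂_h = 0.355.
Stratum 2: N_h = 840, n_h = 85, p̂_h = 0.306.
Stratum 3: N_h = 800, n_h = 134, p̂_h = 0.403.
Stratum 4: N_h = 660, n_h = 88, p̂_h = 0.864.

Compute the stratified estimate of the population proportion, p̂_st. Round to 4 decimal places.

p̂_st ≈ 0.4519

N = 3440; stratum weights W_h = N_h/N.
p̂_st = Σ W_h p̂_h = (1140·0.355 + 840·0.306 + 800·0.403 + 660·0.864)/3440 = 0.45185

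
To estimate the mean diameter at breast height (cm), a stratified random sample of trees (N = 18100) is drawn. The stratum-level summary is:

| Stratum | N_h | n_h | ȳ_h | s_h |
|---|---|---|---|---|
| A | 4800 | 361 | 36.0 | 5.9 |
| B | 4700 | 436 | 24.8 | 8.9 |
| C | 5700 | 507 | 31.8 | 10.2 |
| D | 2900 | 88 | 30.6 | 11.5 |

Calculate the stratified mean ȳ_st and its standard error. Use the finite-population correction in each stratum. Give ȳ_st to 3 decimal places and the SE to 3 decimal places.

ȳ_st = Σ W_h ȳ_h = (4800·36.0 + 4700·24.8 + 5700·31.8 + 2900·30.6)/18100 = 30.90387
V̂(ȳ_st) = Σ W_h² (1 − n_h/N_h) s_h²/n_h, with W_h = N_h/N and N = 18100:
  stratum A: (4800/18100)²·(1 − 361/4800)·5.9²/361 = 0.00627142
  stratum B: (4700/18100)²·(1 − 436/4700)·8.9²/436 = 0.0111135
  stratum C: (5700/18100)²·(1 − 507/5700)·10.2²/507 = 0.0185408
  stratum D: (2900/18100)²·(1 − 88/2900)·11.5²/88 = 0.0374084
V̂(ȳ_st) = 0.0733341
SE(ȳ_st) = √0.0733341 = 0.270803

ȳ_st ≈ 30.904, SE ≈ 0.271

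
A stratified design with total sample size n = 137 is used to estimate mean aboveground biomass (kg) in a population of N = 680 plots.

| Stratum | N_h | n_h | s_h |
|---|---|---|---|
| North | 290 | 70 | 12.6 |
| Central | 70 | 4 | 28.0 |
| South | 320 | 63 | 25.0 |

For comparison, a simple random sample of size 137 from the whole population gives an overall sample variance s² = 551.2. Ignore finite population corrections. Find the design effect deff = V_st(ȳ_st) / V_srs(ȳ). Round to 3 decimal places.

deff ≈ 1.165

V̂(ȳ_st) = Σ W_h² s_h²/n_h, with W_h = N_h/N and N = 680:
  stratum North: (290/680)²·12.6²/70 = 0.412497
  stratum Central: (70/680)²·28.0²/4 = 2.07699
  stratum South: (320/680)²·25.0²/63 = 2.19696
V_st = 4.68644
V_srs = s²/n = 551.2/137 = 4.02336
deff = V_st / V_srs = 4.68644/4.02336 = 1.1648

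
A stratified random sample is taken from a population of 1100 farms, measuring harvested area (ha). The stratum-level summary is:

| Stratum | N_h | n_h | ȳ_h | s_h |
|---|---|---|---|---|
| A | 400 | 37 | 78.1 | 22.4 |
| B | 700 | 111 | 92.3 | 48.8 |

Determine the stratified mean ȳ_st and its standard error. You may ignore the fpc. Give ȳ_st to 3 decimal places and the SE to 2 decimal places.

ȳ_st = Σ W_h ȳ_h = (400·78.1 + 700·92.3)/1100 = 87.13636
V̂(ȳ_st) = Σ W_h² s_h²/n_h, with W_h = N_h/N and N = 1100:
  stratum A: (400/1100)²·22.4²/37 = 1.7932
  stratum B: (700/1100)²·48.8²/111 = 8.68815
V̂(ȳ_st) = 10.4814
SE(ȳ_st) = √10.4814 = 3.23749

ȳ_st ≈ 87.136, SE ≈ 3.24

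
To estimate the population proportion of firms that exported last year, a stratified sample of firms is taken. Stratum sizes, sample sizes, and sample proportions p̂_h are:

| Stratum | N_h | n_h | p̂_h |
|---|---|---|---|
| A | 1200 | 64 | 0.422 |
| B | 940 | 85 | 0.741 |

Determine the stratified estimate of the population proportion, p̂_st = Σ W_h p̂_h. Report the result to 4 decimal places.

p̂_st ≈ 0.5621

N = 2140; stratum weights W_h = N_h/N.
p̂_st = Σ W_h p̂_h = (1200·0.422 + 940·0.741)/2140 = 0.56212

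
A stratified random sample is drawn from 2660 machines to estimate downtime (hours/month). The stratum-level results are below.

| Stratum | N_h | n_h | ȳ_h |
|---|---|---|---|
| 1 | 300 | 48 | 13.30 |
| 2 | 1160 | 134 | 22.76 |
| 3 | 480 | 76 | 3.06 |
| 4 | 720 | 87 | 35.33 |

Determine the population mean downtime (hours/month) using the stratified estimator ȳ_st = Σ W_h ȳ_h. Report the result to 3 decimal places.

ȳ_st ≈ 21.541

N = Σ N_h = 2660. Stratum weights W_h = N_h/N.
ȳ_st = (300·13.30 + 1160·22.76 + 480·3.06 + 720·35.33) / 2660 = 21.54060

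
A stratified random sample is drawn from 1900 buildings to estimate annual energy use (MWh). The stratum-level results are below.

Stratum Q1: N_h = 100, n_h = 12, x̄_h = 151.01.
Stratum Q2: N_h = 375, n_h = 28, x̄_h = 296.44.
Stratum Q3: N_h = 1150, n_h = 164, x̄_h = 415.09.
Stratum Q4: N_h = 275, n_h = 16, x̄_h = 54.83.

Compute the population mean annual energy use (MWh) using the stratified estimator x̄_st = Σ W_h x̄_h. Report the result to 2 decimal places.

N = Σ N_h = 1900. Stratum weights W_h = N_h/N.
x̄_st = (100·151.01 + 375·296.44 + 1150·415.09 + 275·54.83) / 1900 = 325.6304

x̄_st ≈ 325.63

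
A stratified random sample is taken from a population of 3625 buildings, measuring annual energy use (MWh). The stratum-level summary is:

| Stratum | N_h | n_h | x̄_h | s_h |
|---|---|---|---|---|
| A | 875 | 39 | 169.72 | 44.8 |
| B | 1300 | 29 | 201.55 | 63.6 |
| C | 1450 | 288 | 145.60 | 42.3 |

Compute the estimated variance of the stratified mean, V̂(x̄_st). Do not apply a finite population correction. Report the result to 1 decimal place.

V̂(x̄_st) ≈ 21.9

V̂(x̄_st) = Σ W_h² s_h²/n_h, with W_h = N_h/N and N = 3625:
  stratum A: (875/3625)²·44.8²/39 = 2.99841
  stratum B: (1300/3625)²·63.6²/29 = 17.9385
  stratum C: (1450/3625)²·42.3²/288 = 0.99405
V̂(x̄_st) = 21.931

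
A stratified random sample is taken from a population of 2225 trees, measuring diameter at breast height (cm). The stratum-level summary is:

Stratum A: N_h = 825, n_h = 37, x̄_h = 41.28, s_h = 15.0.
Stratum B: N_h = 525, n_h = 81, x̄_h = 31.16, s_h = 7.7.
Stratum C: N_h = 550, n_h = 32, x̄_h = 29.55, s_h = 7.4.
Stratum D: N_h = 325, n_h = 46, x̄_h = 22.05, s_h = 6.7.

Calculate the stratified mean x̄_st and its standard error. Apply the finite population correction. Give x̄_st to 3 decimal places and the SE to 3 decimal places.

x̄_st ≈ 33.184, SE ≈ 0.974

x̄_st = Σ W_h x̄_h = (825·41.28 + 525·31.16 + 550·29.55 + 325·22.05)/2225 = 33.18371
V̂(x̄_st) = Σ W_h² (1 − n_h/N_h) s_h²/n_h, with W_h = N_h/N and N = 2225:
  stratum A: (825/2225)²·(1 − 37/825)·15.0²/37 = 0.798548
  stratum B: (525/2225)²·(1 − 81/525)·7.7²/81 = 0.034465
  stratum C: (550/2225)²·(1 − 32/550)·7.4²/32 = 0.0984795
  stratum D: (325/2225)²·(1 − 46/325)·6.7²/46 = 0.0178739
V̂(x̄_st) = 0.949366
SE(x̄_st) = √0.949366 = 0.974354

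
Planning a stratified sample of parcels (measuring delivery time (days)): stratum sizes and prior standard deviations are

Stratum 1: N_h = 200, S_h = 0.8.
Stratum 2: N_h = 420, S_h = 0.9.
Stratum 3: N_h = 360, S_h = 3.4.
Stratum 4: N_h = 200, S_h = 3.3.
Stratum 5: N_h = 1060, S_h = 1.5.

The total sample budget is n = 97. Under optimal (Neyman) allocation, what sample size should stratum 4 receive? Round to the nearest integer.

Neyman allocation: n_h = n · N_h S_h / Σ N_i S_i, with n = 97.
  stratum 1: N_h·S_h = 200·0.8 = 160.00
  stratum 2: N_h·S_h = 420·0.9 = 378.00
  stratum 3: N_h·S_h = 360·3.4 = 1224.00
  stratum 4: N_h·S_h = 200·3.3 = 660.00
  stratum 5: N_h·S_h = 1060·1.5 = 1590.00
Σ N_h S_h = 4012.00
n for stratum 4 = 97·660.00/4012.00 = 15.957 → 16

16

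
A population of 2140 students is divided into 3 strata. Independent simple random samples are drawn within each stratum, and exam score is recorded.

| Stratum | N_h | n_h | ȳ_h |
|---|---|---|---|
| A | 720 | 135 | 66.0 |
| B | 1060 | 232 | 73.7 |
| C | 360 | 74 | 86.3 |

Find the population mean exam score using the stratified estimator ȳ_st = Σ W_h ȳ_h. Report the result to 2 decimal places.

N = Σ N_h = 2140. Stratum weights W_h = N_h/N.
ȳ_st = (720·66.0 + 1060·73.7 + 360·86.3) / 2140 = 73.2290

ȳ_st ≈ 73.23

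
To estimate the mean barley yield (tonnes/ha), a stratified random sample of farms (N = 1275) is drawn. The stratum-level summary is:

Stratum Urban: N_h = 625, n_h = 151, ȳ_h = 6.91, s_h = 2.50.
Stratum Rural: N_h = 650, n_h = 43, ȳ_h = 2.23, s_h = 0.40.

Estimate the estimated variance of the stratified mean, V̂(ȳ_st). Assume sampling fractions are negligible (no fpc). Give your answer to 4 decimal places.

V̂(ȳ_st) = Σ W_h² s_h²/n_h, with W_h = N_h/N and N = 1275:
  stratum Urban: (625/1275)²·2.50²/151 = 0.00994587
  stratum Rural: (650/1275)²·0.40²/43 = 0.00096707
V̂(ȳ_st) = 0.0109129

V̂(ȳ_st) ≈ 0.0109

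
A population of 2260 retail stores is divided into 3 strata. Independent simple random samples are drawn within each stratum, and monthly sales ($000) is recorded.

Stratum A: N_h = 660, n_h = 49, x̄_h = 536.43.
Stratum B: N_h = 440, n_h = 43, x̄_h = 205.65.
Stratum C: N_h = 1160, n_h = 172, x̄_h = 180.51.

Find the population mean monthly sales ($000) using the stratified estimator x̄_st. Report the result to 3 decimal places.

x̄_st ≈ 289.346

N = Σ N_h = 2260. Stratum weights W_h = N_h/N.
x̄_st = (660·536.43 + 440·205.65 + 1160·180.51) / 2260 = 289.34575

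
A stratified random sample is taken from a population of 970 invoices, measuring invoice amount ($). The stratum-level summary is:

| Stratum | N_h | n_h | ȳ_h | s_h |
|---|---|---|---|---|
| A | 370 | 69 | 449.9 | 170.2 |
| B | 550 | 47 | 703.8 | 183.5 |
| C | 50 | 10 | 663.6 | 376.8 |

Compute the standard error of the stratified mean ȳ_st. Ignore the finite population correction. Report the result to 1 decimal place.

SE(ȳ_st) ≈ 18.1

V̂(ȳ_st) = Σ W_h² s_h²/n_h, with W_h = N_h/N and N = 970:
  stratum A: (370/970)²·170.2²/69 = 61.0844
  stratum B: (550/970)²·183.5²/47 = 230.333
  stratum C: (50/970)²·376.8²/10 = 37.7241
V̂(ȳ_st) = 329.141
SE(ȳ_st) = √329.141 = 18.1423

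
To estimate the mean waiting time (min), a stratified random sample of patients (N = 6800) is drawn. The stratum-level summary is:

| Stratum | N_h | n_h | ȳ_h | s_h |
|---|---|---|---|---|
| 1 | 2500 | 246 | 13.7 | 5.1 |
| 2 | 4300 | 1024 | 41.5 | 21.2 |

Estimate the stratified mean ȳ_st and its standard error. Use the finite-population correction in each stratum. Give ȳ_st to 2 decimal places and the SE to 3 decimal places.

ȳ_st ≈ 31.28, SE ≈ 0.383

ȳ_st = Σ W_h ȳ_h = (2500·13.7 + 4300·41.5)/6800 = 31.27941
V̂(ȳ_st) = Σ W_h² (1 − n_h/N_h) s_h²/n_h, with W_h = N_h/N and N = 6800:
  stratum 1: (2500/6800)²·(1 − 246/2500)·5.1²/246 = 0.0128849
  stratum 2: (4300/6800)²·(1 − 1024/4300)·21.2²/1024 = 0.133711
V̂(ȳ_st) = 0.146596
SE(ȳ_st) = √0.146596 = 0.382878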